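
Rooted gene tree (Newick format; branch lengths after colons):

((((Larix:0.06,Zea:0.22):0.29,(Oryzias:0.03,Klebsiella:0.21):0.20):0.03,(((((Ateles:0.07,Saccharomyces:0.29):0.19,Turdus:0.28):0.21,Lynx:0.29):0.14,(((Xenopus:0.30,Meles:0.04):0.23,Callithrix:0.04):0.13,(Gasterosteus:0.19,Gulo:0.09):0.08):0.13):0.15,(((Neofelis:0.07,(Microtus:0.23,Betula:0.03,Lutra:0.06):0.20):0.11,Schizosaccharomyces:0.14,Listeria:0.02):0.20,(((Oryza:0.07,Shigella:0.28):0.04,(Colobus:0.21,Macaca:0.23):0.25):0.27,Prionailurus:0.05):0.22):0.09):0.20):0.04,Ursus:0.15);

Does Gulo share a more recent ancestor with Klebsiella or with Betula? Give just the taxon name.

Betula

The MRCA of Gulo and Betula subtends (((((Ateles,Saccharomyces),Turdus),Lynx),(((Xenopus,Meles),Callithrix),(Gasterosteus,Gulo))),(((Neofelis,(Microtus,Betula,Lutra)),Schizosaccharomyces,Listeria),(((Oryza,Shigella),(Colobus,Macaca)),Prionailurus))) (20 taxa).
The MRCA of Gulo and Klebsiella subtends (((Larix,Zea),(Oryzias,Klebsiella)),(((((Ateles,Saccharomyces),Turdus),Lynx),(((Xenopus,Meles),Callithrix),(Gasterosteus,Gulo))),(((Neofelis,(Microtus,Betula,Lutra)),Schizosaccharomyces,Listeria),(((Oryza,Shigella),(Colobus,Macaca)),Prionailurus)))) (24 taxa).
The first is nested inside the second, so Gulo shares a more recent common ancestor with Betula.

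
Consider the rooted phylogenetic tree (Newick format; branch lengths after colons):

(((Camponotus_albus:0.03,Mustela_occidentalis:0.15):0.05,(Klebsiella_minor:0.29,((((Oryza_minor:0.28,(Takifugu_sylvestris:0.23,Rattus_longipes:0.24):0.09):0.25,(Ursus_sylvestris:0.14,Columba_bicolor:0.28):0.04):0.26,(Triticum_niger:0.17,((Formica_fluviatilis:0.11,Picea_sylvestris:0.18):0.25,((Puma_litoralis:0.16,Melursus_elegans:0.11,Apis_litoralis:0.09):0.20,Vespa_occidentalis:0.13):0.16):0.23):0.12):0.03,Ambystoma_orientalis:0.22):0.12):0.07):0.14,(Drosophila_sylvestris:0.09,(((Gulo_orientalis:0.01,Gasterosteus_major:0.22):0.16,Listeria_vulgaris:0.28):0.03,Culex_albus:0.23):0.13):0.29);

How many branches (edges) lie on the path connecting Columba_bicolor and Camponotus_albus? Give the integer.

The MRCA of Columba_bicolor and Camponotus_albus is the node subtending ((Camponotus_albus,Mustela_occidentalis),(Klebsiella_minor,((((Oryza_minor,(Takifugu_sylvestris,Rattus_longipes)),(Ursus_sylvestris,Columba_bicolor)),(Triticum_niger,((Formica_fluviatilis,Picea_sylvestris),((Puma_litoralis,Melursus_elegans,Apis_litoralis),Vespa_occidentalis)))),Ambystoma_orientalis))).
From Columba_bicolor up to that node: 6 branches. From Camponotus_albus up to the same node: 2 branches. Total: 6 + 2 = 8.

8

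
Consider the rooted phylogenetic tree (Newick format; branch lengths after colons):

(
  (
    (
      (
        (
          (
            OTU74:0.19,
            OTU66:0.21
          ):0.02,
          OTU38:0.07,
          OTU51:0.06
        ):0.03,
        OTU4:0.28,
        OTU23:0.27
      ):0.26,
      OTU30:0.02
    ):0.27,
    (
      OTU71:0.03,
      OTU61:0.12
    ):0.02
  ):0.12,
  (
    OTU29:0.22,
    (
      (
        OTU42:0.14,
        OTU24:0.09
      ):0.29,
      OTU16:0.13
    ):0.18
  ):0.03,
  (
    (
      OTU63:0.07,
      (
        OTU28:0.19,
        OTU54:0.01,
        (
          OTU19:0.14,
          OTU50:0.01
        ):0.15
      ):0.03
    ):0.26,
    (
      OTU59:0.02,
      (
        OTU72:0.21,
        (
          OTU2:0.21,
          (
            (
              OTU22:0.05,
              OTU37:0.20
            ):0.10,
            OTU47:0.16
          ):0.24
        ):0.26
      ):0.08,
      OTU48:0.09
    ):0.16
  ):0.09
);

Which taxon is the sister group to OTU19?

OTU50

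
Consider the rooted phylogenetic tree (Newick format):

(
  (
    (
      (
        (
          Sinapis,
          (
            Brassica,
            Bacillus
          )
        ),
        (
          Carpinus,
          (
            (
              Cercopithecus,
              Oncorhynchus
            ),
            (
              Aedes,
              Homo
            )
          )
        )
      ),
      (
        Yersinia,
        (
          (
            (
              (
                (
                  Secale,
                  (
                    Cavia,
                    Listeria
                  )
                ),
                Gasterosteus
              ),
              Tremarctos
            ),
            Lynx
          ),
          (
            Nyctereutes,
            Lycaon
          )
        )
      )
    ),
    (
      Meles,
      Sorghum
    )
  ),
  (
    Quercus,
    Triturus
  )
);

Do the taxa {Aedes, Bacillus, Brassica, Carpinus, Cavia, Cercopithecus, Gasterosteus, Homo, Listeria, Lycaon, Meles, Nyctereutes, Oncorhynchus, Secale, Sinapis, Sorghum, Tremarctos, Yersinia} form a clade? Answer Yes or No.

No

The MRCA of the listed taxa subtends ((((Sinapis,(Brassica,Bacillus)),(Carpinus,((Cercopithecus,Oncorhynchus),(Aedes,Homo)))),(Yersinia,(((((Secale,(Cavia,Listeria)),Gasterosteus),Tremarctos),Lynx),(Nyctereutes,Lycaon)))),(Meles,Sorghum)).
That clade also contains Lynx, which is not in the proposed group, so the group is not monophyletic.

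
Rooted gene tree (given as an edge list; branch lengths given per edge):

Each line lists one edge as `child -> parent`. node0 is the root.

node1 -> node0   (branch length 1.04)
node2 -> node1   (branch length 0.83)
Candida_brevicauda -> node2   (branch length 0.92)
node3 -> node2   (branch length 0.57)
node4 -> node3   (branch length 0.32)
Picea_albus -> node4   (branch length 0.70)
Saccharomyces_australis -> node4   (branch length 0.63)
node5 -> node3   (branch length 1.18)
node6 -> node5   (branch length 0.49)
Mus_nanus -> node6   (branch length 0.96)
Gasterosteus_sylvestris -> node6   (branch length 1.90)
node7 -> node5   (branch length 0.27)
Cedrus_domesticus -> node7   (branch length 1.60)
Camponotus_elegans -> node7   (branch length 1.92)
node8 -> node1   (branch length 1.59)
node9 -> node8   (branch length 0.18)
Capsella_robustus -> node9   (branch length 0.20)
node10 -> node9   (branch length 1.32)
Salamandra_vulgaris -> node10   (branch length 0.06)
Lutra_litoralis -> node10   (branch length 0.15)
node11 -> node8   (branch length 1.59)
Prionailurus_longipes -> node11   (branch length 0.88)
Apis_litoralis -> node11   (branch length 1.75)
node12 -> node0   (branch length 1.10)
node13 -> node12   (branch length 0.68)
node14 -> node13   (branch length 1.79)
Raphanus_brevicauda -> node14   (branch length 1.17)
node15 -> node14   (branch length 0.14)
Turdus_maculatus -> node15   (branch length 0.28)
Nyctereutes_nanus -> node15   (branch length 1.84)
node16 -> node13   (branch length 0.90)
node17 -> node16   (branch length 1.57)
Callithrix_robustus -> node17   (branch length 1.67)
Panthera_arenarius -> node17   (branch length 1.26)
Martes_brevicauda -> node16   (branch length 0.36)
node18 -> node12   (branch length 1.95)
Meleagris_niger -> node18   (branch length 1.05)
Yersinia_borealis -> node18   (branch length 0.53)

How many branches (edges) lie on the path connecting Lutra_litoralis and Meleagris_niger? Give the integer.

8

The MRCA of Lutra_litoralis and Meleagris_niger is the root of the tree.
From Lutra_litoralis up to that node: 5 branches. From Meleagris_niger up to the same node: 3 branches. Total: 5 + 3 = 8.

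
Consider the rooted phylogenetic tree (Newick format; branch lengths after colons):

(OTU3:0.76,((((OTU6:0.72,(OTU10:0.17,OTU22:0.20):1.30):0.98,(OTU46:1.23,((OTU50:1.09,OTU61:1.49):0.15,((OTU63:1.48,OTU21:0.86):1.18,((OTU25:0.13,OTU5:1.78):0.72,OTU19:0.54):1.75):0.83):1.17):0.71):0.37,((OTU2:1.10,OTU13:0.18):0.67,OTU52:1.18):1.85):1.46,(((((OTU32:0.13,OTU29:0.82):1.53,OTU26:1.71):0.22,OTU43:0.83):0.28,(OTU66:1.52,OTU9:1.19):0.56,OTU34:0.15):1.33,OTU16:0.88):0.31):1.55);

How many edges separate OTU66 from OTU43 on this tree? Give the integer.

The MRCA of OTU66 and OTU43 is the node subtending ((((OTU32,OTU29),OTU26),OTU43),(OTU66,OTU9),OTU34).
From OTU66 up to that node: 2 branches. From OTU43 up to the same node: 2 branches. Total: 2 + 2 = 4.

4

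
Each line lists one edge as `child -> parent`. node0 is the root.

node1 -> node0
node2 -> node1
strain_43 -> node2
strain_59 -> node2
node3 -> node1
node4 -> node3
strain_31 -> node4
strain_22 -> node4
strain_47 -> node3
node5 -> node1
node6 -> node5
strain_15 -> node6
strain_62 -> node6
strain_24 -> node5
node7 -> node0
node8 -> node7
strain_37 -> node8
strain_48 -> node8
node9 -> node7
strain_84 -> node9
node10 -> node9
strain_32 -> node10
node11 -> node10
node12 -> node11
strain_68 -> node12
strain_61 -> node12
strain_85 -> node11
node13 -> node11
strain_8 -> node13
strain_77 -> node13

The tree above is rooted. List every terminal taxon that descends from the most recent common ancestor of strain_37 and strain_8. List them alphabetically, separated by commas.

strain_32, strain_37, strain_48, strain_61, strain_68, strain_77, strain_8, strain_84, strain_85

Tracing strain_37: it sits inside (strain_37,strain_48).
Tracing strain_8: it sits inside (strain_8,strain_77).
The smallest clade enclosing both is ((strain_37,strain_48),(strain_84,(strain_32,((strain_68,strain_61),strain_85,(strain_8,strain_77))))); the answer is its 9 terminal taxa in alphabetical order.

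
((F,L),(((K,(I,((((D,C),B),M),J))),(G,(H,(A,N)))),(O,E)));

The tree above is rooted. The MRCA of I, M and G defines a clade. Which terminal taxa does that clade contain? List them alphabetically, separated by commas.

A, B, C, D, G, H, I, J, K, M, N

Tracing I: it sits inside (I,((((D,C),B),M),J)).
Tracing M: it sits inside (((D,C),B),M).
Tracing G: it sits inside (G,(H,(A,N))).
The smallest clade enclosing all 3 is ((K,(I,((((D,C),B),M),J))),(G,(H,(A,N)))); the answer is its 11 terminal taxa in alphabetical order.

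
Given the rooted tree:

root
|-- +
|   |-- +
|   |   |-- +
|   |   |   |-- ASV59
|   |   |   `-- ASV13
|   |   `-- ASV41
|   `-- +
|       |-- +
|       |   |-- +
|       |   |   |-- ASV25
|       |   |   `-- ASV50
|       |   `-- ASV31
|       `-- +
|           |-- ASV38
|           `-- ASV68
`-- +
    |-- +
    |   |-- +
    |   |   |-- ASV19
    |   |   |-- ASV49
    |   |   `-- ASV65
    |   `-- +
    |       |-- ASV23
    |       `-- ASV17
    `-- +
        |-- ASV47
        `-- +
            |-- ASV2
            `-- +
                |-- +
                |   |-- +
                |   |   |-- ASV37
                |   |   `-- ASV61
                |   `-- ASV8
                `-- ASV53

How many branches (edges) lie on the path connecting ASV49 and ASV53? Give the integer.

7

The MRCA of ASV49 and ASV53 is the node subtending (((ASV19,ASV49,ASV65),(ASV23,ASV17)),(ASV47,(ASV2,(((ASV37,ASV61),ASV8),ASV53)))).
From ASV49 up to that node: 3 branches. From ASV53 up to the same node: 4 branches. Total: 3 + 4 = 7.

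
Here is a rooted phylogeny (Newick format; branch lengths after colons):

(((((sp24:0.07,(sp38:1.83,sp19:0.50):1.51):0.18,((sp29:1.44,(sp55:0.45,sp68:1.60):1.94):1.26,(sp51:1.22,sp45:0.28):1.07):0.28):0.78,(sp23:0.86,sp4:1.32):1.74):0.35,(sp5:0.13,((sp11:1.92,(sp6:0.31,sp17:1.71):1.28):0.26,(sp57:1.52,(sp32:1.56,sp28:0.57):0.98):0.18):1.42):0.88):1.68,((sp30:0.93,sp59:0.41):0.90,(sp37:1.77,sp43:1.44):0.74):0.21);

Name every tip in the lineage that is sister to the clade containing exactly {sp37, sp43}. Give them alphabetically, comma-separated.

The clade containing exactly {sp37, sp43} attaches to the tree at the node subtending ((sp30,sp59),(sp37,sp43)).
The other lineage descending from that same node — the sister group — is (sp30,sp59); its 2 tips in alphabetical order are the answer.

sp30, sp59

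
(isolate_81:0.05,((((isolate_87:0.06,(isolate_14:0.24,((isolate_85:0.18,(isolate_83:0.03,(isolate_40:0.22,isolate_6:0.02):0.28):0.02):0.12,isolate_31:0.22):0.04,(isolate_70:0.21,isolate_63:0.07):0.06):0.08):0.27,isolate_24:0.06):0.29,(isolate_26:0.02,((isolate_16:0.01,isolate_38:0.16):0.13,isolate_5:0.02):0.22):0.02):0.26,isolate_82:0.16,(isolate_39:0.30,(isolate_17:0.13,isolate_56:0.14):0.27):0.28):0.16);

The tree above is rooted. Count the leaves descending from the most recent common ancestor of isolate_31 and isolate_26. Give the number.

The MRCA of isolate_31 and isolate_26 is the node subtending (((isolate_87,(isolate_14,((isolate_85,(isolate_83,(isolate_40,isolate_6))),isolate_31),(isolate_70,isolate_63))),isolate_24),(isolate_26,((isolate_16,isolate_38),isolate_5))).
That clade contains 14 terminal taxa: isolate_14, isolate_16, isolate_24, isolate_26, isolate_31, isolate_38, isolate_40, isolate_5, isolate_6, isolate_63, isolate_70, isolate_83, isolate_85, isolate_87.

14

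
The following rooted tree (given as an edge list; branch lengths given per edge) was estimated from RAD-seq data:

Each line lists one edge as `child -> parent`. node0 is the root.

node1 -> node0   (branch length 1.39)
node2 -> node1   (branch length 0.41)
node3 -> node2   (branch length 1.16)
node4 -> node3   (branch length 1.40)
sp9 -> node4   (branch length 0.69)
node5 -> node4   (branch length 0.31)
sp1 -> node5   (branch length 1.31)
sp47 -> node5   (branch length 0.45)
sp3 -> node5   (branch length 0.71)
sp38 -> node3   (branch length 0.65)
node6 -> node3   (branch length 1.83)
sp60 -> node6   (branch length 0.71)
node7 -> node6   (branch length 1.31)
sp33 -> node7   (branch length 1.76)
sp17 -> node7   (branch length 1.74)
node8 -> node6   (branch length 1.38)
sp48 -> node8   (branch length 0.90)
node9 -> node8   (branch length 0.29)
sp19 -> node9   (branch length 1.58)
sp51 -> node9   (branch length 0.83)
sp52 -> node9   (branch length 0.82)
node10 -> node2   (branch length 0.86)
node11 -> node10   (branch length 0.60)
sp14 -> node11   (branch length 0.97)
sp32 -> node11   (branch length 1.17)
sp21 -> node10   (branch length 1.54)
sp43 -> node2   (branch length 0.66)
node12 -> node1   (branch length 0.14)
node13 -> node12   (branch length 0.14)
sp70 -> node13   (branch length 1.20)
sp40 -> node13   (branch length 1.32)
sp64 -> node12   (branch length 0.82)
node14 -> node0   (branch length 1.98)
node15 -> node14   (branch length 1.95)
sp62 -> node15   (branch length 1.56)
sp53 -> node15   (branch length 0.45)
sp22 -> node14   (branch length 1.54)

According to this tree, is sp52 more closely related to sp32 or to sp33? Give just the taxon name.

The MRCA of sp52 and sp33 subtends (sp60,(sp33,sp17),(sp48,(sp19,sp51,sp52))) (7 taxa).
The MRCA of sp52 and sp32 subtends (((sp9,(sp1,sp47,sp3)),sp38,(sp60,(sp33,sp17),(sp48,(sp19,sp51,sp52)))),((sp14,sp32),sp21),sp43) (16 taxa).
The first is nested inside the second, so sp52 shares a more recent common ancestor with sp33.

sp33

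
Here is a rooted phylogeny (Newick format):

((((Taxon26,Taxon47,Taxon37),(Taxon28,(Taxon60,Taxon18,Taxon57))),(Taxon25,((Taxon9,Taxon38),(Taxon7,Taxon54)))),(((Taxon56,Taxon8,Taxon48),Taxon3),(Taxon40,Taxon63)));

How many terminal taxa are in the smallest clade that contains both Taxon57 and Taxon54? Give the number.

The MRCA of Taxon57 and Taxon54 is the node subtending (((Taxon26,Taxon47,Taxon37),(Taxon28,(Taxon60,Taxon18,Taxon57))),(Taxon25,((Taxon9,Taxon38),(Taxon7,Taxon54)))).
That clade contains 12 terminal taxa: Taxon18, Taxon25, Taxon26, Taxon28, Taxon37, Taxon38, Taxon47, Taxon54, Taxon57, Taxon60, Taxon7, Taxon9.

12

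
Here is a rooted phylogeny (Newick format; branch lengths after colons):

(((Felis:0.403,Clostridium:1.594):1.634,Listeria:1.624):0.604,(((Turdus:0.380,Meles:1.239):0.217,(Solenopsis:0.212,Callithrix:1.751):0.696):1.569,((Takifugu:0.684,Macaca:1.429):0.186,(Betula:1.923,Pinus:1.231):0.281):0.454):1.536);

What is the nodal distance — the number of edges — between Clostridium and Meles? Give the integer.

The MRCA of Clostridium and Meles is the root of the tree.
From Clostridium up to that node: 3 branches. From Meles up to the same node: 4 branches. Total: 3 + 4 = 7.

7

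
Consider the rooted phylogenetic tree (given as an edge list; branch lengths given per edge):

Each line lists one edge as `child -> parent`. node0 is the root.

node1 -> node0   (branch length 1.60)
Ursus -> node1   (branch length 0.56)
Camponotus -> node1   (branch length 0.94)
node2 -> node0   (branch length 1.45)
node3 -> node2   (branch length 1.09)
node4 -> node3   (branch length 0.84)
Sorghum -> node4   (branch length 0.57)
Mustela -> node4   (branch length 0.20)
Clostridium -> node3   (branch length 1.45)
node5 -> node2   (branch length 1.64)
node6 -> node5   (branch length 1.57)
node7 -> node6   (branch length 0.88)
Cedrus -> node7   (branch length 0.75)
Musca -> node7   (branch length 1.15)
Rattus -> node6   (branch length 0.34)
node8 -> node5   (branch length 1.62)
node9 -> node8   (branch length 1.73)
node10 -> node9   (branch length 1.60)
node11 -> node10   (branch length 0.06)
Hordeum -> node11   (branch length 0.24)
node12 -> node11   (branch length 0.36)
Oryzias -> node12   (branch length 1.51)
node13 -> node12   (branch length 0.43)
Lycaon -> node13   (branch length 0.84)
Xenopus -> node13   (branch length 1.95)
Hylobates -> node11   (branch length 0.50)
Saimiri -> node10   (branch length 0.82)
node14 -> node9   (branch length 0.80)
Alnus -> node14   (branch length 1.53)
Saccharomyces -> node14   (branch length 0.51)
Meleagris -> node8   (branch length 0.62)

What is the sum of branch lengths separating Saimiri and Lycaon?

2.51

The path runs Saimiri → … → MRCA → … → Lycaon; the MRCA is the node subtending ((Hordeum,(Oryzias,(Lycaon,Xenopus)),Hylobates),Saimiri).
Branch lengths along that path: 0.82 + 0.06 + 0.36 + 0.43 + 0.84 = 2.51.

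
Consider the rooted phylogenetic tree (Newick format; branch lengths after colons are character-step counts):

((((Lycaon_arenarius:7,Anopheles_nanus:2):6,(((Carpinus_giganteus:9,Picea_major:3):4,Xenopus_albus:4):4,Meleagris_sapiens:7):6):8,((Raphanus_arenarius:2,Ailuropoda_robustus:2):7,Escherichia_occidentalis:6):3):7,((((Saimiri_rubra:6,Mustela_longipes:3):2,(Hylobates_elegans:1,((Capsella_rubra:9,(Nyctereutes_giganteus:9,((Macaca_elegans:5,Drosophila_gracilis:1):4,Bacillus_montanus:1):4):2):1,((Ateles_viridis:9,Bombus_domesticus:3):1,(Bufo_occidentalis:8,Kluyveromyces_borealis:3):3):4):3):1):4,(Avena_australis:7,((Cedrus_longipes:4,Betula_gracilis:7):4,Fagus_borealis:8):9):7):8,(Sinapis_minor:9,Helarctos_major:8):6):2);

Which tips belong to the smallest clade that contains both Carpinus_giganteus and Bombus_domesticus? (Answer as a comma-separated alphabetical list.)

Tracing Carpinus_giganteus: it sits inside (Carpinus_giganteus,Picea_major).
Tracing Bombus_domesticus: it sits inside (Ateles_viridis,Bombus_domesticus).
The smallest clade enclosing both is the whole tree (their MRCA is the root), so the answer is all 27 tips in alphabetical order.

Ailuropoda_robustus, Anopheles_nanus, Ateles_viridis, Avena_australis, Bacillus_montanus, Betula_gracilis, Bombus_domesticus, Bufo_occidentalis, Capsella_rubra, Carpinus_giganteus, Cedrus_longipes, Drosophila_gracilis, Escherichia_occidentalis, Fagus_borealis, Helarctos_major, Hylobates_elegans, Kluyveromyces_borealis, Lycaon_arenarius, Macaca_elegans, Meleagris_sapiens, Mustela_longipes, Nyctereutes_giganteus, Picea_major, Raphanus_arenarius, Saimiri_rubra, Sinapis_minor, Xenopus_albus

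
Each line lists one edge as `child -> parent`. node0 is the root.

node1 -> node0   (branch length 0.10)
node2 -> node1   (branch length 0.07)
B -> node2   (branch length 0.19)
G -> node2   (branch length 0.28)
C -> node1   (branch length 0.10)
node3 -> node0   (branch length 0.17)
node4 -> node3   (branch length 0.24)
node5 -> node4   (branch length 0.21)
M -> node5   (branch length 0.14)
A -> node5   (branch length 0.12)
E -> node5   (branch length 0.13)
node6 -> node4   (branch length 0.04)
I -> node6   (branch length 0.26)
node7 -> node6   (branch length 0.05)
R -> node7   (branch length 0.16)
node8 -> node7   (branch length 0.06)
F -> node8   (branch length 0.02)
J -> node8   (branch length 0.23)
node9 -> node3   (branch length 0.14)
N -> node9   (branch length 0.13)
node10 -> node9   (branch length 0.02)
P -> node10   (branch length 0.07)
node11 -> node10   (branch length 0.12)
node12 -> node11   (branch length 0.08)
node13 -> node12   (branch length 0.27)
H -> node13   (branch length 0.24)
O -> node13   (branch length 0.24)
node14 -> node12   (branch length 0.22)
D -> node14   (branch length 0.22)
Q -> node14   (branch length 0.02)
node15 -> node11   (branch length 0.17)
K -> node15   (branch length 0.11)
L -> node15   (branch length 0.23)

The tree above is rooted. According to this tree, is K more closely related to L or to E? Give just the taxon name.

L

The MRCA of K and L subtends (K,L) (2 taxa).
The MRCA of K and E subtends (((M,A,E),(I,(R,(F,J)))),(N,(P,(((H,O),(D,Q)),(K,L))))) (15 taxa).
The first is nested inside the second, so K shares a more recent common ancestor with L.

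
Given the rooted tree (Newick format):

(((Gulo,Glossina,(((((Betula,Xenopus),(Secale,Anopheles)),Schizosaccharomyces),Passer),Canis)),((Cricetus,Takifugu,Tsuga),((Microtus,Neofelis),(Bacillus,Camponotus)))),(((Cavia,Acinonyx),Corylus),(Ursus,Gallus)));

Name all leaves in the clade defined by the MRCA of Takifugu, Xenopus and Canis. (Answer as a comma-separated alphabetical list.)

Anopheles, Bacillus, Betula, Camponotus, Canis, Cricetus, Glossina, Gulo, Microtus, Neofelis, Passer, Schizosaccharomyces, Secale, Takifugu, Tsuga, Xenopus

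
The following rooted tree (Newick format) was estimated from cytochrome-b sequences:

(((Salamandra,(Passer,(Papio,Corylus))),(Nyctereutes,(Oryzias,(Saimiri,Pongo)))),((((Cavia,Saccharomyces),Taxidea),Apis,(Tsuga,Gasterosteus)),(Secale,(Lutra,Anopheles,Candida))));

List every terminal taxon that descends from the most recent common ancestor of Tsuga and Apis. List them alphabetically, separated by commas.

Apis, Cavia, Gasterosteus, Saccharomyces, Taxidea, Tsuga

Tracing Tsuga: it sits inside (Tsuga,Gasterosteus).
Tracing Apis: it sits inside (((Cavia,Saccharomyces),Taxidea),Apis,(Tsuga,Gasterosteus)).
The smallest clade enclosing both is (((Cavia,Saccharomyces),Taxidea),Apis,(Tsuga,Gasterosteus)); the answer is its 6 terminal taxa in alphabetical order.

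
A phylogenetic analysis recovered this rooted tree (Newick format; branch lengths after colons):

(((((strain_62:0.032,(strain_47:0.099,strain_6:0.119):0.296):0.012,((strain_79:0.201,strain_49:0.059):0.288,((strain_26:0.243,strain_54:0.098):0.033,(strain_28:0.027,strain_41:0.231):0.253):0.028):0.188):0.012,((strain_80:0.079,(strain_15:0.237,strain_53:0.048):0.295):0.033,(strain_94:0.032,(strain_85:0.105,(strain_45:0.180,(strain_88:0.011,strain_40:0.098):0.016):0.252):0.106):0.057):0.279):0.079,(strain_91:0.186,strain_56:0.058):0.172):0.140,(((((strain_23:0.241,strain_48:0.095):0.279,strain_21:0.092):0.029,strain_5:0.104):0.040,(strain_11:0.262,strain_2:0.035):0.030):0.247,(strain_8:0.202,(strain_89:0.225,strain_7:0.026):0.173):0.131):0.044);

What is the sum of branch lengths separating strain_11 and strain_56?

0.953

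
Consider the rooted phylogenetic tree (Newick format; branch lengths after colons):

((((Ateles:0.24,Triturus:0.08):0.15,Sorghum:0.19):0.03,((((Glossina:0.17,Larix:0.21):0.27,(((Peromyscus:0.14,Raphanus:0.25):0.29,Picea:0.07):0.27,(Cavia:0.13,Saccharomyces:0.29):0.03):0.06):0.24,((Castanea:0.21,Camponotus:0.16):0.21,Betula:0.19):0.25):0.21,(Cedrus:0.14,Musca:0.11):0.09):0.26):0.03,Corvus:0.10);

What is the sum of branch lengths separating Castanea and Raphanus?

The path runs Castanea → … → MRCA → … → Raphanus; the MRCA is the node subtending (((Glossina,Larix),(((Peromyscus,Raphanus),Picea),(Cavia,Saccharomyces))),((Castanea,Camponotus),Betula)).
Branch lengths along that path: 0.21 + 0.21 + 0.25 + 0.24 + 0.06 + 0.27 + 0.29 + 0.25 = 1.78.

1.78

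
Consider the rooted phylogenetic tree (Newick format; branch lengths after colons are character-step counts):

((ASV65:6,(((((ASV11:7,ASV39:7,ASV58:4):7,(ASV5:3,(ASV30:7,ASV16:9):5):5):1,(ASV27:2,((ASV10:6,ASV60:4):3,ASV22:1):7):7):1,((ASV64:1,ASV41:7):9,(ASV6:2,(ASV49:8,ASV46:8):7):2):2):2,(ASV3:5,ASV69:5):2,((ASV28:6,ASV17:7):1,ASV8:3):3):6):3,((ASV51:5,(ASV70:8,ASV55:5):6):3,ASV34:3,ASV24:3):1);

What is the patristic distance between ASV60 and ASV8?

The path runs ASV60 → … → MRCA → … → ASV8; the MRCA is the node subtending (((((ASV11,ASV39,ASV58),(ASV5,(ASV30,ASV16))),(ASV27,((ASV10,ASV60),ASV22))),((ASV64,ASV41),(ASV6,(ASV49,ASV46)))),(ASV3,ASV69),((ASV28,ASV17),ASV8)).
Branch lengths along that path: 4 + 3 + 7 + 7 + 1 + 2 + 3 + 3 = 30.

30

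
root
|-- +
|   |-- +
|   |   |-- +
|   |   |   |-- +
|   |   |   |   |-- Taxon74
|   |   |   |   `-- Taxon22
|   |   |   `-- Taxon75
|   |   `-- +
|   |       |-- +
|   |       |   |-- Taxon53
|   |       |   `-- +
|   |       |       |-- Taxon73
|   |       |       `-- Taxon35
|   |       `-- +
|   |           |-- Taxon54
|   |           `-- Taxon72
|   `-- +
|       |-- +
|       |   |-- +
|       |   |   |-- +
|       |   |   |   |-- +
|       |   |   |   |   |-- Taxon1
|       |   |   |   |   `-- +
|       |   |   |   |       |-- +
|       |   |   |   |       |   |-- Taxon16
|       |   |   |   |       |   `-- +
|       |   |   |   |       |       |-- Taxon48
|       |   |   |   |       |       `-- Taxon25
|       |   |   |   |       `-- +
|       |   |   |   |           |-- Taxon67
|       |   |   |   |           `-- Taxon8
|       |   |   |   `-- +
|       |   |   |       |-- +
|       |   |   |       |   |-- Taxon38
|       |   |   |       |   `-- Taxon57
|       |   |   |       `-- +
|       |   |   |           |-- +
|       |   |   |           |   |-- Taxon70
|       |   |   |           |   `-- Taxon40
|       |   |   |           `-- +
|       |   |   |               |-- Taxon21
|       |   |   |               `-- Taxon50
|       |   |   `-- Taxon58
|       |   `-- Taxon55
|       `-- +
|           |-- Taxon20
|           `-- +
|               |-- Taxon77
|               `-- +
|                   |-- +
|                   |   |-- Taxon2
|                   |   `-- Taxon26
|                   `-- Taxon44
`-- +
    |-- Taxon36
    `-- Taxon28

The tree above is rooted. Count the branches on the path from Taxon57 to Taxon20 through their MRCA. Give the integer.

8

The MRCA of Taxon57 and Taxon20 is the node subtending (((((Taxon1,((Taxon16,(Taxon48,Taxon25)),(Taxon67,Taxon8))),((Taxon38,Taxon57),((Taxon70,Taxon40),(Taxon21,Taxon50)))),Taxon58),Taxon55),(Taxon20,(Taxon77,((Taxon2,Taxon26),Taxon44)))).
From Taxon57 up to that node: 6 branches. From Taxon20 up to the same node: 2 branches. Total: 6 + 2 = 8.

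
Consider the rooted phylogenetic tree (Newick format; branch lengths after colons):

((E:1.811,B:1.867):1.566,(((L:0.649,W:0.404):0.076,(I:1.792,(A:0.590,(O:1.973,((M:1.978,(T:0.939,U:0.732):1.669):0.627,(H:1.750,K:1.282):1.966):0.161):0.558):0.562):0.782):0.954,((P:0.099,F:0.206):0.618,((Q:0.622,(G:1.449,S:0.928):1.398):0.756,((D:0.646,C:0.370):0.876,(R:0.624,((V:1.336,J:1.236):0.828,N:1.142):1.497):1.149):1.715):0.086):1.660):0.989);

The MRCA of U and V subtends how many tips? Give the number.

The MRCA of U and V is the node subtending (((L,W),(I,(A,(O,((M,(T,U)),(H,K)))))),((P,F),((Q,(G,S)),((D,C),(R,((V,J),N)))))).
That clade contains 21 terminal taxa: A, C, D, F, G, H, I, J, K, L, M, N, O, P, Q, R, S, T, U, V, W.

21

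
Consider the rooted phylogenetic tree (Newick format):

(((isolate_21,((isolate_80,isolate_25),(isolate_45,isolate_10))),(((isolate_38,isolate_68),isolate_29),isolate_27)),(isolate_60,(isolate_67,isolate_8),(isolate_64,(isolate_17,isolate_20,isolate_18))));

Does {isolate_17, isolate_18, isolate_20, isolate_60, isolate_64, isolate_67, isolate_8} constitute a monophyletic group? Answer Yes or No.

The most recent common ancestor of these taxa subtends (isolate_60,(isolate_67,isolate_8),(isolate_64,(isolate_17,isolate_20,isolate_18))).
That clade has exactly 7 tips — every listed taxon and nothing else — so the group is monophyletic.

Yes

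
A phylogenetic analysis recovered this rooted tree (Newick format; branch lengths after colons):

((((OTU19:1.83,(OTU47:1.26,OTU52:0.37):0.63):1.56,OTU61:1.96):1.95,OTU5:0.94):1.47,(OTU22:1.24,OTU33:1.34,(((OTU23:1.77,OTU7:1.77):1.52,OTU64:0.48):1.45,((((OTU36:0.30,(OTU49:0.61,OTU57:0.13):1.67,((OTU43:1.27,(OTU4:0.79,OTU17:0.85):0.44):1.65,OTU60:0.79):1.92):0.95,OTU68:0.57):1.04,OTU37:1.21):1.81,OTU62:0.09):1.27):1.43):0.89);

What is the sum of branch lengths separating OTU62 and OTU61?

9.06

The path runs OTU62 → … → MRCA → … → OTU61; the MRCA is the root of the tree.
Branch lengths along that path: 0.09 + 1.27 + 1.43 + 0.89 + 1.47 + 1.95 + 1.96 = 9.06.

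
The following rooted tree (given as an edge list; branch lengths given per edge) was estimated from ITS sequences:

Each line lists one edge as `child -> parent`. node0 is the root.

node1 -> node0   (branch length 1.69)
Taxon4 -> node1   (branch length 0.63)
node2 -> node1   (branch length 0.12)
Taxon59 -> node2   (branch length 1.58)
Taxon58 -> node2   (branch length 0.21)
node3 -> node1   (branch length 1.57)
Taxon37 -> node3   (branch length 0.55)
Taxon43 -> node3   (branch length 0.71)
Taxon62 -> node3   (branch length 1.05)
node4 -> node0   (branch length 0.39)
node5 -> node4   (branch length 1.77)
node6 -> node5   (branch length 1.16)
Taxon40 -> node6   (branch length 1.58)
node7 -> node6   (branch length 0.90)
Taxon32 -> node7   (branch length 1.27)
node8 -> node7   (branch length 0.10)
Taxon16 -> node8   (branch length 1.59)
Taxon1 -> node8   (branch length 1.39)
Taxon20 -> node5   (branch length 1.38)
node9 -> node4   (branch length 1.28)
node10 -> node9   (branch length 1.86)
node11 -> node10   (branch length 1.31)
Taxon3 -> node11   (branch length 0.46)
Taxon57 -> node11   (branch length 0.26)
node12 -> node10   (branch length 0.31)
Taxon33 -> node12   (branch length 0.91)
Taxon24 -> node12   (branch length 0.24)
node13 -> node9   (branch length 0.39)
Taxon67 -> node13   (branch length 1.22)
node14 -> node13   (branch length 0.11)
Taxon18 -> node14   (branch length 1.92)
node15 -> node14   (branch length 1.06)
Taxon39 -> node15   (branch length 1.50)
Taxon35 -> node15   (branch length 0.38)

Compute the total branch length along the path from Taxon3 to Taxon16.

10.43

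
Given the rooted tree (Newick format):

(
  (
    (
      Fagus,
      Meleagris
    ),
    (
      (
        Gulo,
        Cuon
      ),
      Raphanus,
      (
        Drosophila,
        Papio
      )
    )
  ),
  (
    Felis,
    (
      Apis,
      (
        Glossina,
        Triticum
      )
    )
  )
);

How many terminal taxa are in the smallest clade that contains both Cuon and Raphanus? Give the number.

5

The MRCA of Cuon and Raphanus is the node subtending ((Gulo,Cuon),Raphanus,(Drosophila,Papio)).
That clade contains 5 terminal taxa: Cuon, Drosophila, Gulo, Papio, Raphanus.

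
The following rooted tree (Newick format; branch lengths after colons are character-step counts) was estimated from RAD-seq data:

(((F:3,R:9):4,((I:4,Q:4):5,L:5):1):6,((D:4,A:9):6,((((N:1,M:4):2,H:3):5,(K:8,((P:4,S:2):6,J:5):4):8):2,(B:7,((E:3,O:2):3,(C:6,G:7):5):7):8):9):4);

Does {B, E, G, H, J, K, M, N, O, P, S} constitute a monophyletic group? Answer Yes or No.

The MRCA of the listed taxa subtends ((((N,M),H),(K,((P,S),J))),(B,((E,O),(C,G)))).
That clade also contains C, which is not in the proposed group, so the group is not monophyletic.

No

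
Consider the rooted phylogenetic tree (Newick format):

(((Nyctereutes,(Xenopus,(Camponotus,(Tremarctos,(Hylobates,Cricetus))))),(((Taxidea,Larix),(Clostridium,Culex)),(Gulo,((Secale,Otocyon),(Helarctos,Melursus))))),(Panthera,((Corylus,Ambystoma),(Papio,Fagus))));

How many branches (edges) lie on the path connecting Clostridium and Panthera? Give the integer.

The MRCA of Clostridium and Panthera is the root of the tree.
From Clostridium up to that node: 5 branches. From Panthera up to the same node: 2 branches. Total: 5 + 2 = 7.

7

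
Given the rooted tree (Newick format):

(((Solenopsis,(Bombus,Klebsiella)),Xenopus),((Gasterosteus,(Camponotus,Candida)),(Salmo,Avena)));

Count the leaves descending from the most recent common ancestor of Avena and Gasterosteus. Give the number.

The MRCA of Avena and Gasterosteus is the node subtending ((Gasterosteus,(Camponotus,Candida)),(Salmo,Avena)).
That clade contains 5 terminal taxa: Avena, Camponotus, Candida, Gasterosteus, Salmo.

5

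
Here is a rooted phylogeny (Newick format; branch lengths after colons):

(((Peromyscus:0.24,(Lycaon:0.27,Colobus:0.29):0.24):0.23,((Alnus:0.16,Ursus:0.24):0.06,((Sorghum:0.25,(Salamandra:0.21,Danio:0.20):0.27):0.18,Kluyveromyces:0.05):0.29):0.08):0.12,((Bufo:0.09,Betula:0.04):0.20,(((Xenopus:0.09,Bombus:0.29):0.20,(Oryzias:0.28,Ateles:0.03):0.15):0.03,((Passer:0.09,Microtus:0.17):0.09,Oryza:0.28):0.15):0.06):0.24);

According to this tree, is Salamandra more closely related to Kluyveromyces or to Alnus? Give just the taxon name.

Kluyveromyces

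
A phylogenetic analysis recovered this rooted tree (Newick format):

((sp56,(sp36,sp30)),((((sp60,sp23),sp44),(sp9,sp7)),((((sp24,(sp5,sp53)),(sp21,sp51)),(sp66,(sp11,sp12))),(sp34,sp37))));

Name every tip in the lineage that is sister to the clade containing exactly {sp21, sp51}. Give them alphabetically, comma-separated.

The clade containing exactly {sp21, sp51} attaches to the tree at the node subtending ((sp24,(sp5,sp53)),(sp21,sp51)).
The other lineage descending from that same node — the sister group — is (sp24,(sp5,sp53)); its 3 tips in alphabetical order are the answer.

sp24, sp5, sp53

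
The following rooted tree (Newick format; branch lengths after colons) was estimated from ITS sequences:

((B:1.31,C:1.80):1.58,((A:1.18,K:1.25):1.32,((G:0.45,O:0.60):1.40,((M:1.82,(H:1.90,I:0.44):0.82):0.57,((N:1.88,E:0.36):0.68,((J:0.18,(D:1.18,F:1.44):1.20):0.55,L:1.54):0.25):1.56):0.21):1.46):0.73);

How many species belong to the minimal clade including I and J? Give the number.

9

The MRCA of I and J is the node subtending ((M,(H,I)),((N,E),((J,(D,F)),L))).
That clade contains 9 terminal taxa: D, E, F, H, I, J, L, M, N.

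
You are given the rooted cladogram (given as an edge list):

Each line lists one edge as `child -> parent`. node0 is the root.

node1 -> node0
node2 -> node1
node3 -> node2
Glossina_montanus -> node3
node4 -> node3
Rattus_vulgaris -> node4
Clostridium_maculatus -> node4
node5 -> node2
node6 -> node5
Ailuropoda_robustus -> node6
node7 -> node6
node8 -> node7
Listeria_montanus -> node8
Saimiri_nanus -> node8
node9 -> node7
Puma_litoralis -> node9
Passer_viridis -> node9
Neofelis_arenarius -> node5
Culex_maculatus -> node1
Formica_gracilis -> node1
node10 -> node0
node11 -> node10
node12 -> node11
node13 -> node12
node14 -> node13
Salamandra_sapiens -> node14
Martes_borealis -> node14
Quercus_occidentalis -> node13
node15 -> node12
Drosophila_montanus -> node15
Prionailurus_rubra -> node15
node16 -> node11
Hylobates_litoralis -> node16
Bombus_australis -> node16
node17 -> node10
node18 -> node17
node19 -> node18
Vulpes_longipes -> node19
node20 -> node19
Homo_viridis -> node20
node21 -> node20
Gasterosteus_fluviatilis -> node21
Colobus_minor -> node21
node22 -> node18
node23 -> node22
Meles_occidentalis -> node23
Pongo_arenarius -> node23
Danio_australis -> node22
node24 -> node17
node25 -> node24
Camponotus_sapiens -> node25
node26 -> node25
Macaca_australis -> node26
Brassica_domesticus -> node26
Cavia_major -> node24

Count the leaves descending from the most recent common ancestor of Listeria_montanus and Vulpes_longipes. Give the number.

The MRCA of Listeria_montanus and Vulpes_longipes is the root, so the clade is the entire tree.
That clade contains 29 terminal taxa: Ailuropoda_robustus, Bombus_australis, Brassica_domesticus, Camponotus_sapiens, Cavia_major, Clostridium_maculatus, Colobus_minor, Culex_maculatus, Danio_australis, Drosophila_montanus, Formica_gracilis, Gasterosteus_fluviatilis, Glossina_montanus, Homo_viridis, Hylobates_litoralis, Listeria_montanus, Macaca_australis, Martes_borealis, Meles_occidentalis, Neofelis_arenarius, Passer_viridis, Pongo_arenarius, Prionailurus_rubra, Puma_litoralis, Quercus_occidentalis, Rattus_vulgaris, Saimiri_nanus, Salamandra_sapiens, Vulpes_longipes.

29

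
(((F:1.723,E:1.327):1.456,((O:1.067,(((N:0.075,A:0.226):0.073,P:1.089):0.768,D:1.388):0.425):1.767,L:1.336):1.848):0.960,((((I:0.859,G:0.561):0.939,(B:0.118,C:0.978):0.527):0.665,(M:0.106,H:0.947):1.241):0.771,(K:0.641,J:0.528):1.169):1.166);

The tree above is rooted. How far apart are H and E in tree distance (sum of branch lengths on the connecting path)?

The path runs H → … → MRCA → … → E; the MRCA is the root of the tree.
Branch lengths along that path: 0.947 + 1.241 + 0.771 + 1.166 + 0.960 + 1.456 + 1.327 = 7.868.

7.868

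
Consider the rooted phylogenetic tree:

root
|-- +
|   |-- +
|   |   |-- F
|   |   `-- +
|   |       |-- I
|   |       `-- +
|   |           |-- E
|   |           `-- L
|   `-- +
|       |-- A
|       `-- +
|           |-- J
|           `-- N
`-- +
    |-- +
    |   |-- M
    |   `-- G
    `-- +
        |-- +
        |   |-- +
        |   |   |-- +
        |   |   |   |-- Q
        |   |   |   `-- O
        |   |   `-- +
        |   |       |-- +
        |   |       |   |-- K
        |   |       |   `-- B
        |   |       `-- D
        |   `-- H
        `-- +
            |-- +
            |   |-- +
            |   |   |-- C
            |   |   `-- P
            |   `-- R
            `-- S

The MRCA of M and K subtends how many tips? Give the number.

The MRCA of M and K is the node subtending ((M,G),((((Q,O),((K,B),D)),H),(((C,P),R),S))).
That clade contains 12 terminal taxa: B, C, D, G, H, K, M, O, P, Q, R, S.

12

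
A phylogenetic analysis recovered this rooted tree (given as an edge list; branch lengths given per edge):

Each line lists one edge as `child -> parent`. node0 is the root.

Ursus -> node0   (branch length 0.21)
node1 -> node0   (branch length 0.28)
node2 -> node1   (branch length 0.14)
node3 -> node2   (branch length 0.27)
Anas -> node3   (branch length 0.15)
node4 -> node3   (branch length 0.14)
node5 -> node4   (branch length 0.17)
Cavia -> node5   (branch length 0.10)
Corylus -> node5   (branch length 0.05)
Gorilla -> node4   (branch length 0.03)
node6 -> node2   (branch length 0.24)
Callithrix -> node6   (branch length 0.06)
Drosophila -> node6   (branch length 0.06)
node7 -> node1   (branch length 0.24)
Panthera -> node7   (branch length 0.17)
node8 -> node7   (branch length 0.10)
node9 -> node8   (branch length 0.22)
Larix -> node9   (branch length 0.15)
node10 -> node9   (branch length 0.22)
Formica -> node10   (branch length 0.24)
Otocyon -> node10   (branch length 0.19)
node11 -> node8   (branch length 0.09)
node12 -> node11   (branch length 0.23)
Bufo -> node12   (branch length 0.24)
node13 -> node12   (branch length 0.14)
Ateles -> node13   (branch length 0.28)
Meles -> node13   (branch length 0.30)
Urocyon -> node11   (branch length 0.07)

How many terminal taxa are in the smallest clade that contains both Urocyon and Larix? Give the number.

7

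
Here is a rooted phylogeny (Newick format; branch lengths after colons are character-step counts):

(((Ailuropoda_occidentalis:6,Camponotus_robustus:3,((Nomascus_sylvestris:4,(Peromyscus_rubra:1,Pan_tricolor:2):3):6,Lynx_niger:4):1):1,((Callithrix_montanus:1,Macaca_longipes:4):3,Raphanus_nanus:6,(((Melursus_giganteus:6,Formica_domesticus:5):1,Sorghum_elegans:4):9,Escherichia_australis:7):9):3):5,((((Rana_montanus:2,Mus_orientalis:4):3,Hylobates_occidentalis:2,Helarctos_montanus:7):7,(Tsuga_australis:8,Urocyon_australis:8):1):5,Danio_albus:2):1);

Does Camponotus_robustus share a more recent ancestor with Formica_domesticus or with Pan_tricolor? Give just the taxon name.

Pan_tricolor

The MRCA of Camponotus_robustus and Pan_tricolor subtends (Ailuropoda_occidentalis,Camponotus_robustus,((Nomascus_sylvestris,(Peromyscus_rubra,Pan_tricolor)),Lynx_niger)) (6 taxa).
The MRCA of Camponotus_robustus and Formica_domesticus subtends ((Ailuropoda_occidentalis,Camponotus_robustus,((Nomascus_sylvestris,(Peromyscus_rubra,Pan_tricolor)),Lynx_niger)),((Callithrix_montanus,Macaca_longipes),Raphanus_nanus,(((Melursus_giganteus,Formica_domesticus),Sorghum_elegans),Escherichia_australis))) (13 taxa).
The first is nested inside the second, so Camponotus_robustus shares a more recent common ancestor with Pan_tricolor.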